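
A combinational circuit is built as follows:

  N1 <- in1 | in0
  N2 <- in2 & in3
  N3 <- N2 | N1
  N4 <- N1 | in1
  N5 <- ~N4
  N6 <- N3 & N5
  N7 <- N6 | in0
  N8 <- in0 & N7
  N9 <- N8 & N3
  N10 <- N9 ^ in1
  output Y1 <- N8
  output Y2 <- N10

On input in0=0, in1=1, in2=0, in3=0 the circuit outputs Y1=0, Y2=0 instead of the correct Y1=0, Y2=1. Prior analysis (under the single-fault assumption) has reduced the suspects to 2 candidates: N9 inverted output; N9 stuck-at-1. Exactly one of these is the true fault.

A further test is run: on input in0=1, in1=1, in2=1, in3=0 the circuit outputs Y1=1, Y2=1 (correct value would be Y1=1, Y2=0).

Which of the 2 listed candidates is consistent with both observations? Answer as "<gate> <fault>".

Evaluate each candidate on input in0=1, in1=1, in2=1, in3=0:
  N9 inverted output: N1=1, N2=0, N3=1, N4=1, N5=0, N6=0, N7=1, N8=1, N9=0 [inverted output], N10=1 → Y1=1, Y2=1 — matches
  N9 stuck-at-1: N1=1, N2=0, N3=1, N4=1, N5=0, N6=0, N7=1, N8=1, N9=1 [stuck-at-1], N10=0 → Y1=1, Y2=0 — eliminated
Only N9 inverted output reproduces the observed Y1=1, Y2=1.

N9 inverted output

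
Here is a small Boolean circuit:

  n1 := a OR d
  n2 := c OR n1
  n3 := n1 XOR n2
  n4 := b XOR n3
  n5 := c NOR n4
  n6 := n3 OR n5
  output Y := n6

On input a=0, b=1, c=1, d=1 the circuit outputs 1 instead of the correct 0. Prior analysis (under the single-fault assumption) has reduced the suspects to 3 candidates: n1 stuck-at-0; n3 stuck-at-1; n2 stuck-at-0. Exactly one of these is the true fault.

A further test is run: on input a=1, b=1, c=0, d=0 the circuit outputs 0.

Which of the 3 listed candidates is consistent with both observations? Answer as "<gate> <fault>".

n1 stuck-at-0

Evaluate each candidate on input a=1, b=1, c=0, d=0:
  n1 stuck-at-0: n1=0 [stuck-at-0], n2=0, n3=0, n4=1, n5=0, n6=0 → 0 — matches
  n3 stuck-at-1: n1=1, n2=1, n3=1 [stuck-at-1], n4=0, n5=1, n6=1 → 1 — eliminated
  n2 stuck-at-0: n1=1, n2=0 [stuck-at-0], n3=1, n4=0, n5=1, n6=1 → 1 — eliminated
Only n1 stuck-at-0 reproduces the observed 0.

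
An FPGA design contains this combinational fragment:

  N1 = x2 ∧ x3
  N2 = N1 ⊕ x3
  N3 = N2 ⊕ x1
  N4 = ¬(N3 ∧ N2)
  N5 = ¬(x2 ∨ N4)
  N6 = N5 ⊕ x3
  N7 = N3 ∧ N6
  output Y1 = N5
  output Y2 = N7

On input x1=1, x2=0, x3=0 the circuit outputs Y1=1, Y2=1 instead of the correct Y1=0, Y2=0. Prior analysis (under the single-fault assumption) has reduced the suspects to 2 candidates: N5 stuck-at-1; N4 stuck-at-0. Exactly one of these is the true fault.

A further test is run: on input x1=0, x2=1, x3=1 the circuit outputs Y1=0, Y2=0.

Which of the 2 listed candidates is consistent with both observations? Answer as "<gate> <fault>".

Evaluate each candidate on input x1=0, x2=1, x3=1:
  N5 stuck-at-1: N1=1, N2=0, N3=0, N4=1, N5=1 [stuck-at-1], N6=0, N7=0 → Y1=1, Y2=0 — eliminated
  N4 stuck-at-0: N1=1, N2=0, N3=0, N4=0 [stuck-at-0], N5=0, N6=1, N7=0 → Y1=0, Y2=0 — matches
Only N4 stuck-at-0 reproduces the observed Y1=0, Y2=0.

N4 stuck-at-0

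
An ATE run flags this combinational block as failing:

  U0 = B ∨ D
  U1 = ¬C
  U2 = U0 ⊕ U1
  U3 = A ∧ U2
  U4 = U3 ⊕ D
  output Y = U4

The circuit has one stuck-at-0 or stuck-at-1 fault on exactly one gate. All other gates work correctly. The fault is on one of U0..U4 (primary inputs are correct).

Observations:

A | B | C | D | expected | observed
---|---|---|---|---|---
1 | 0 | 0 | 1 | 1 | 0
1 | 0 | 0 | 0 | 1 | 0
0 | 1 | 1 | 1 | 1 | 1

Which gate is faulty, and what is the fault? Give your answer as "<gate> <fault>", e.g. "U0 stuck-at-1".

Fault-free values for test 1 (A=1, B=0, C=0, D=1): U0=1, U1=1, U2=0, U3=0, U4=1, giving Y=1. Observed 0.
Test 1: faults giving observed 0 are {U0 stuck-at-0, U1 stuck-at-0, U2 stuck-at-1, U3 stuck-at-1, U4 stuck-at-0}.
Test 2 (A=1, B=0, C=0, D=0): fault-free U0=0, U1=1, U2=1, U3=1, U4=1 → 1; observed 0. Eliminates U0 stuck-at-0, U2 stuck-at-1, U3 stuck-at-1.
Test 3 (A=0, B=1, C=1, D=1): fault-free U0=1, U1=0, U2=1, U3=0, U4=1 → 1; observed 1. Eliminates U4 stuck-at-0.
Only U1 stuck-at-0 is consistent with every test.

U1 stuck-at-0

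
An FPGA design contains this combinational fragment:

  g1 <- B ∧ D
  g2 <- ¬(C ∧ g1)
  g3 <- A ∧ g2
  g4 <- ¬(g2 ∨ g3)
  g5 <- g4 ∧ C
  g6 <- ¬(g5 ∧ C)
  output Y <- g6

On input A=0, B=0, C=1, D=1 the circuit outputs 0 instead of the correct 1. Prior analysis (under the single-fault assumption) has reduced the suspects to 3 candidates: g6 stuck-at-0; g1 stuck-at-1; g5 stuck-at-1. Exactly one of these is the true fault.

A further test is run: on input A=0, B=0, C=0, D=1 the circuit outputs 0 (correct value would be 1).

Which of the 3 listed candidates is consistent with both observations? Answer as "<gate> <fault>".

Evaluate each candidate on input A=0, B=0, C=0, D=1:
  g6 stuck-at-0: g1=0, g2=1, g3=0, g4=0, g5=0, g6=0 [stuck-at-0] → 0 — matches
  g1 stuck-at-1: g1=1 [stuck-at-1], g2=1, g3=0, g4=0, g5=0, g6=1 → 1 — eliminated
  g5 stuck-at-1: g1=0, g2=1, g3=0, g4=0, g5=1 [stuck-at-1], g6=1 → 1 — eliminated
Only g6 stuck-at-0 reproduces the observed 0.

g6 stuck-at-0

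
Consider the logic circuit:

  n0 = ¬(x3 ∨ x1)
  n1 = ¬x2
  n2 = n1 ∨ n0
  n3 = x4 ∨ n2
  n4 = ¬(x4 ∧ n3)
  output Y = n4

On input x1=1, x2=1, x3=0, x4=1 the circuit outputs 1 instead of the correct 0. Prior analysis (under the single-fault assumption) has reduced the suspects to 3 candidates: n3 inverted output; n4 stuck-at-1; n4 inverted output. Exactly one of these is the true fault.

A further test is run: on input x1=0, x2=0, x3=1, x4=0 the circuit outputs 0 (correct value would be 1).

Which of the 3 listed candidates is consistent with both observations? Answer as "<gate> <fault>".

n4 inverted output

Evaluate each candidate on input x1=0, x2=0, x3=1, x4=0:
  n3 inverted output: n0=0, n1=1, n2=1, n3=0 [inverted output], n4=1 → 1 — eliminated
  n4 stuck-at-1: n0=0, n1=1, n2=1, n3=1, n4=1 [stuck-at-1] → 1 — eliminated
  n4 inverted output: n0=0, n1=1, n2=1, n3=1, n4=0 [inverted output] → 0 — matches
Only n4 inverted output reproduces the observed 0.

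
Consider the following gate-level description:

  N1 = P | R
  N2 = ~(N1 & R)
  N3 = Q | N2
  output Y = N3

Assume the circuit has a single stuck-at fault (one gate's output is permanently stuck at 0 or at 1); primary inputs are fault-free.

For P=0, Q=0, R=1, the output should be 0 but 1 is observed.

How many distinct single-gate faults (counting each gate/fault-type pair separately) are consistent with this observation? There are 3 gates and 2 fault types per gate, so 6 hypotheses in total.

3

Fault-free: N1=1, N2=0, N3=0 → 0. Observed 1.
  N1 stuck-at-0: output 1 ✓
  N1 stuck-at-1: output 0 ✗
  N2 stuck-at-0: output 0 ✗
  N2 stuck-at-1: output 1 ✓
  N3 stuck-at-0: output 0 ✗
  N3 stuck-at-1: output 1 ✓
Consistent faults: {N1 stuck-at-0, N2 stuck-at-1, N3 stuck-at-1} — 3 in all.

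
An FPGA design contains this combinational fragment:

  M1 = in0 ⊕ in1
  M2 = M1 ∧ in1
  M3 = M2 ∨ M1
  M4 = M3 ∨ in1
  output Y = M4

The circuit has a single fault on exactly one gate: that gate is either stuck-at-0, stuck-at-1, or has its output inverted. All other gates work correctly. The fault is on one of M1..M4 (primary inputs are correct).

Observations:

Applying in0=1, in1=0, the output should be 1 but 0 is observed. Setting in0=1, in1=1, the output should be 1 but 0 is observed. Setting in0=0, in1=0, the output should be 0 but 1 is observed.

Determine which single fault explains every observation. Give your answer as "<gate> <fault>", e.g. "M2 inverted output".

Fault-free values for test 1 (in0=1, in1=0): M1=1, M2=0, M3=1, M4=1, giving Y=1. Observed 0.
Test 1: faults giving observed 0 are {M1 stuck-at-0, M1 inverted output, M3 stuck-at-0, M3 inverted output, M4 stuck-at-0, M4 inverted output}.
Test 2 (in0=1, in1=1): fault-free M1=0, M2=0, M3=0, M4=1 → 1; observed 0. Eliminates M1 stuck-at-0, M1 inverted output, M3 stuck-at-0, M3 inverted output.
Test 3 (in0=0, in1=0): fault-free M1=0, M2=0, M3=0, M4=0 → 0; observed 1. Eliminates M4 stuck-at-0.
Only M4 inverted output is consistent with every test.

M4 inverted output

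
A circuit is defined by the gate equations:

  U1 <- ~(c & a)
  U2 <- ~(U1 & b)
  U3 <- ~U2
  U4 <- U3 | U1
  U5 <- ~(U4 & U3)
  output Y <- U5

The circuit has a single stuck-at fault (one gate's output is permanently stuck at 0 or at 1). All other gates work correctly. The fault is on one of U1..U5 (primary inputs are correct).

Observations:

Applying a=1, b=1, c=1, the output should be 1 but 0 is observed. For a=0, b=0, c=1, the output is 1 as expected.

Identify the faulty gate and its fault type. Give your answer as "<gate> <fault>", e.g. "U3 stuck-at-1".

U1 stuck-at-1

Fault-free values for test 1 (a=1, b=1, c=1): U1=0, U2=1, U3=0, U4=0, U5=1, giving Y=1. Observed 0.
Test 1: faults giving observed 0 are {U1 stuck-at-1, U2 stuck-at-0, U3 stuck-at-1, U5 stuck-at-0}.
Test 2 (a=0, b=0, c=1): fault-free U1=1, U2=1, U3=0, U4=1, U5=1 → 1; observed 1. Eliminates U2 stuck-at-0, U3 stuck-at-1, U5 stuck-at-0.
Only U1 stuck-at-1 is consistent with every test.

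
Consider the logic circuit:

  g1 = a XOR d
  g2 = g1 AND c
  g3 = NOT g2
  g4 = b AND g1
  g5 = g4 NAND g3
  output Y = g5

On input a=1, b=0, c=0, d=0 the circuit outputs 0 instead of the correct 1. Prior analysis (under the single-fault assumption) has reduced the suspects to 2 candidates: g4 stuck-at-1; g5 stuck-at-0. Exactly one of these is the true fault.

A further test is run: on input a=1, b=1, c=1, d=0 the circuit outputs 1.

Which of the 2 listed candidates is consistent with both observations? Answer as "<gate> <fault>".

Evaluate each candidate on input a=1, b=1, c=1, d=0:
  g4 stuck-at-1: g1=1, g2=1, g3=0, g4=1 [stuck-at-1], g5=1 → 1 — matches
  g5 stuck-at-0: g1=1, g2=1, g3=0, g4=1, g5=0 [stuck-at-0] → 0 — eliminated
Only g4 stuck-at-1 reproduces the observed 1.

g4 stuck-at-1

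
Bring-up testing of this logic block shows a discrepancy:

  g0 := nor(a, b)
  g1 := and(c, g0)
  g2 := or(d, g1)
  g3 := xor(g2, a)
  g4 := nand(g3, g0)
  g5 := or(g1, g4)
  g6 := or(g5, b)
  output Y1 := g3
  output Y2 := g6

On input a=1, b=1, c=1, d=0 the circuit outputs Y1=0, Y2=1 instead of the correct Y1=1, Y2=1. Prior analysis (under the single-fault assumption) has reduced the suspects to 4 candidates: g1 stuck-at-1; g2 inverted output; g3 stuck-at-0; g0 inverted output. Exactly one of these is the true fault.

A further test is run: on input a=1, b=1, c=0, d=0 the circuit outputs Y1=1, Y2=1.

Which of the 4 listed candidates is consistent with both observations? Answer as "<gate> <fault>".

g0 inverted output

Evaluate each candidate on input a=1, b=1, c=0, d=0:
  g1 stuck-at-1: g0=0, g1=1 [stuck-at-1], g2=1, g3=0, g4=1, g5=1, g6=1 → Y1=0, Y2=1 — eliminated
  g2 inverted output: g0=0, g1=0, g2=1 [inverted output], g3=0, g4=1, g5=1, g6=1 → Y1=0, Y2=1 — eliminated
  g3 stuck-at-0: g0=0, g1=0, g2=0, g3=0 [stuck-at-0], g4=1, g5=1, g6=1 → Y1=0, Y2=1 — eliminated
  g0 inverted output: g0=1 [inverted output], g1=0, g2=0, g3=1, g4=0, g5=0, g6=1 → Y1=1, Y2=1 — matches
Only g0 inverted output reproduces the observed Y1=1, Y2=1.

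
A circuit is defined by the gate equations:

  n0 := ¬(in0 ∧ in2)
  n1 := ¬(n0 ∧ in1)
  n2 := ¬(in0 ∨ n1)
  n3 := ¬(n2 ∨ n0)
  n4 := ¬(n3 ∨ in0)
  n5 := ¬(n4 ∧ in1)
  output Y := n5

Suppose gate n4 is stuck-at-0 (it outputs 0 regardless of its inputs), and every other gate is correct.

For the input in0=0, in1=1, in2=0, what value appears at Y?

1

Propagate with n4 forced: n0=1, n1=0, n2=1, n3=0, n4=0 [stuck-at-0], n5=1.
So Y = 1. (Without the fault it would be 0.)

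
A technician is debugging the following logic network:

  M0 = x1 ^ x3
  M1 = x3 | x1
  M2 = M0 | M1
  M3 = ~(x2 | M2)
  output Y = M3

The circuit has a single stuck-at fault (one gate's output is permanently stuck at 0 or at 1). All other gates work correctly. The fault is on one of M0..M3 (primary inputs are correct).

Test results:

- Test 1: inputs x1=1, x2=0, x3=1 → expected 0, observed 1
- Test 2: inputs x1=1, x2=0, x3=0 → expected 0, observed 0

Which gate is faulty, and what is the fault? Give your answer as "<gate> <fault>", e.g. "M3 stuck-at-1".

Fault-free values for test 1 (x1=1, x2=0, x3=1): M0=0, M1=1, M2=1, M3=0, giving Y=0. Observed 1.
Test 1: faults giving observed 1 are {M1 stuck-at-0, M2 stuck-at-0, M3 stuck-at-1}.
Test 2 (x1=1, x2=0, x3=0): fault-free M0=1, M1=1, M2=1, M3=0 → 0; observed 0. Eliminates M2 stuck-at-0, M3 stuck-at-1.
Only M1 stuck-at-0 is consistent with every test.

M1 stuck-at-0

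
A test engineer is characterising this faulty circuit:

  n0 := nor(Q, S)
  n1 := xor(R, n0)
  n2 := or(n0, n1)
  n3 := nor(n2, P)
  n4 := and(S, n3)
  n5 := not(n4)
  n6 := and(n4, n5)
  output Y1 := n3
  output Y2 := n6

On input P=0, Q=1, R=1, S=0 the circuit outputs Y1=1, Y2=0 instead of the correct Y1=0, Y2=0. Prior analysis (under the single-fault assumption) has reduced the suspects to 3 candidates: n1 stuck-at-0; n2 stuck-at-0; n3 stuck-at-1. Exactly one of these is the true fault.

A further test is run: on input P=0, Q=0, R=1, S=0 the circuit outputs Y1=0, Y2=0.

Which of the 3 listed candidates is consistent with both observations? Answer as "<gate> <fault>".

Evaluate each candidate on input P=0, Q=0, R=1, S=0:
  n1 stuck-at-0: n0=1, n1=0 [stuck-at-0], n2=1, n3=0, n4=0, n5=1, n6=0 → Y1=0, Y2=0 — matches
  n2 stuck-at-0: n0=1, n1=0, n2=0 [stuck-at-0], n3=1, n4=0, n5=1, n6=0 → Y1=1, Y2=0 — eliminated
  n3 stuck-at-1: n0=1, n1=0, n2=1, n3=1 [stuck-at-1], n4=0, n5=1, n6=0 → Y1=1, Y2=0 — eliminated
Only n1 stuck-at-0 reproduces the observed Y1=0, Y2=0.

n1 stuck-at-0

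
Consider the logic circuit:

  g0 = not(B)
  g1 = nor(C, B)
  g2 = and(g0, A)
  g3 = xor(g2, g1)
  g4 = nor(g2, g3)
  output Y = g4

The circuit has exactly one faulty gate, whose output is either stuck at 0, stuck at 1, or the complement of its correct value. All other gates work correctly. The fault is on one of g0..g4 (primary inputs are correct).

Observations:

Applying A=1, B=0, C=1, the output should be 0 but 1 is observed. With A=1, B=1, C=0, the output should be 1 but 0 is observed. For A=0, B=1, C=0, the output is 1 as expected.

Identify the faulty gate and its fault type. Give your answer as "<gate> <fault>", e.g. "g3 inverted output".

Fault-free values for test 1 (A=1, B=0, C=1): g0=1, g1=0, g2=1, g3=1, g4=0, giving Y=0. Observed 1.
Test 1: faults giving observed 1 are {g0 stuck-at-0, g0 inverted output, g2 stuck-at-0, g2 inverted output, g4 stuck-at-1, g4 inverted output}.
Test 2 (A=1, B=1, C=0): fault-free g0=0, g1=0, g2=0, g3=0, g4=1 → 1; observed 0. Eliminates g0 stuck-at-0, g2 stuck-at-0, g4 stuck-at-1.
Test 3 (A=0, B=1, C=0): fault-free g0=0, g1=0, g2=0, g3=0, g4=1 → 1; observed 1. Eliminates g2 inverted output, g4 inverted output.
Only g0 inverted output is consistent with every test.

g0 inverted output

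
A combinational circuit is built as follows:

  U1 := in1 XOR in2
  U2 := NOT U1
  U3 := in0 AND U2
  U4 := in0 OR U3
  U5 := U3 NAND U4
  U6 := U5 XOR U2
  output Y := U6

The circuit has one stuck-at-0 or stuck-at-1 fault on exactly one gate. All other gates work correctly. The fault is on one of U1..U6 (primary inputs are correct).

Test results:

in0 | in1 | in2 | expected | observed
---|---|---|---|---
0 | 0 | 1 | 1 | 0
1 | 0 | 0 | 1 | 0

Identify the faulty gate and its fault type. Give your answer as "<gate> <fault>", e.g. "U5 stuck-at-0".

U6 stuck-at-0

Fault-free values for test 1 (in0=0, in1=0, in2=1): U1=1, U2=0, U3=0, U4=0, U5=1, U6=1, giving Y=1. Observed 0.
Test 1: faults giving observed 0 are {U1 stuck-at-0, U2 stuck-at-1, U3 stuck-at-1, U5 stuck-at-0, U6 stuck-at-0}.
Test 2 (in0=1, in1=0, in2=0): fault-free U1=0, U2=1, U3=1, U4=1, U5=0, U6=1 → 1; observed 0. Eliminates U1 stuck-at-0, U2 stuck-at-1, U3 stuck-at-1, U5 stuck-at-0.
Only U6 stuck-at-0 is consistent with every test.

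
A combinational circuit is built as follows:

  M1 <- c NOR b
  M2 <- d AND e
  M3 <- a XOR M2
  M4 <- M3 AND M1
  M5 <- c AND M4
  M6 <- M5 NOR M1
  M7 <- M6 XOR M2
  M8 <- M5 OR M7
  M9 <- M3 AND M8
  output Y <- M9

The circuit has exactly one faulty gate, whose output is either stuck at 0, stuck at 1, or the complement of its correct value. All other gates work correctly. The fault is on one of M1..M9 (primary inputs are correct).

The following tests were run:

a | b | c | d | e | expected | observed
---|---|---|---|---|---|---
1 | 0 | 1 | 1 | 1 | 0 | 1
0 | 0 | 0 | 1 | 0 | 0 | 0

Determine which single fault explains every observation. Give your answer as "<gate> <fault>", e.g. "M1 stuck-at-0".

M2 stuck-at-0

Fault-free values for test 1 (a=1, b=0, c=1, d=1, e=1): M1=0, M2=1, M3=0, M4=0, M5=0, M6=1, M7=0, M8=0, M9=0, giving Y=0. Observed 1.
Test 1: faults giving observed 1 are {M2 stuck-at-0, M2 inverted output, M9 stuck-at-1, M9 inverted output}.
Test 2 (a=0, b=0, c=0, d=1, e=0): fault-free M1=1, M2=0, M3=0, M4=0, M5=0, M6=0, M7=0, M8=0, M9=0 → 0; observed 0. Eliminates M2 inverted output, M9 stuck-at-1, M9 inverted output.
Only M2 stuck-at-0 is consistent with every test.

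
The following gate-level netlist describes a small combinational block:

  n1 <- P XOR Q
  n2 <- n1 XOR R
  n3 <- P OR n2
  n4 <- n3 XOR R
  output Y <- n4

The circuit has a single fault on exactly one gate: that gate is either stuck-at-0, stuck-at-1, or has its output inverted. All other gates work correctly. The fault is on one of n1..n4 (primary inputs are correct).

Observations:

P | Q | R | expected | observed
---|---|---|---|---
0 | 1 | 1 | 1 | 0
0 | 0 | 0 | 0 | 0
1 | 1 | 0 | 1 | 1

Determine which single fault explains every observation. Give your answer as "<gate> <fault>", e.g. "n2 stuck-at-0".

Fault-free values for test 1 (P=0, Q=1, R=1): n1=1, n2=0, n3=0, n4=1, giving Y=1. Observed 0.
Test 1: faults giving observed 0 are {n1 stuck-at-0, n1 inverted output, n2 stuck-at-1, n2 inverted output, n3 stuck-at-1, n3 inverted output, n4 stuck-at-0, n4 inverted output}.
Test 2 (P=0, Q=0, R=0): fault-free n1=0, n2=0, n3=0, n4=0 → 0; observed 0. Eliminates n1 inverted output, n2 stuck-at-1, n2 inverted output, n3 stuck-at-1, n3 inverted output, n4 inverted output.
Test 3 (P=1, Q=1, R=0): fault-free n1=0, n2=0, n3=1, n4=1 → 1; observed 1. Eliminates n4 stuck-at-0.
Only n1 stuck-at-0 is consistent with every test.

n1 stuck-at-0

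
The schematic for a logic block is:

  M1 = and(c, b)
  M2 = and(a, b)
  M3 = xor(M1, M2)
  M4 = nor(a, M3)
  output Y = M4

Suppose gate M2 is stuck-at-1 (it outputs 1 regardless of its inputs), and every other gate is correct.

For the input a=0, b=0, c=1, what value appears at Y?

0

Propagate with M2 forced: M1=0, M2=1 [stuck-at-1], M3=1, M4=0.
So Y = 0. (Without the fault it would be 1.)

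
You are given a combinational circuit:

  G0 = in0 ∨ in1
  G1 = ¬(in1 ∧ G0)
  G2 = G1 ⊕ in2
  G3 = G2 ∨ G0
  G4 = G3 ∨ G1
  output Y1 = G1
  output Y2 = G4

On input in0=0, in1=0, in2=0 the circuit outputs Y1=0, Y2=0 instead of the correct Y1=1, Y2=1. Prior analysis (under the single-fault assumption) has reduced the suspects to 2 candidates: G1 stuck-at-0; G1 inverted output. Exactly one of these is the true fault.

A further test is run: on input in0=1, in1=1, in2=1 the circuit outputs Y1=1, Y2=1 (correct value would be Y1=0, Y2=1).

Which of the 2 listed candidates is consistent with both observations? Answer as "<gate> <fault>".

Evaluate each candidate on input in0=1, in1=1, in2=1:
  G1 stuck-at-0: G0=1, G1=0 [stuck-at-0], G2=1, G3=1, G4=1 → Y1=0, Y2=1 — eliminated
  G1 inverted output: G0=1, G1=1 [inverted output], G2=0, G3=1, G4=1 → Y1=1, Y2=1 — matches
Only G1 inverted output reproduces the observed Y1=1, Y2=1.

G1 inverted output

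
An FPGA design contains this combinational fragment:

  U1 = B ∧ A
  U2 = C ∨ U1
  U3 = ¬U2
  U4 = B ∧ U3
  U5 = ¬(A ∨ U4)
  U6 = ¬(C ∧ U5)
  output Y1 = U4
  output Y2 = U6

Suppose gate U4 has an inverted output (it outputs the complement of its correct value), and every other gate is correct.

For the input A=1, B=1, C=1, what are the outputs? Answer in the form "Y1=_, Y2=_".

Y1=1, Y2=1

Propagate with U4 forced: U1=1, U2=1, U3=0, U4=1 [inverted output], U5=0, U6=1.
So the outputs are Y1=1, Y2=1. (Without the fault they would be Y1=0, Y2=1.)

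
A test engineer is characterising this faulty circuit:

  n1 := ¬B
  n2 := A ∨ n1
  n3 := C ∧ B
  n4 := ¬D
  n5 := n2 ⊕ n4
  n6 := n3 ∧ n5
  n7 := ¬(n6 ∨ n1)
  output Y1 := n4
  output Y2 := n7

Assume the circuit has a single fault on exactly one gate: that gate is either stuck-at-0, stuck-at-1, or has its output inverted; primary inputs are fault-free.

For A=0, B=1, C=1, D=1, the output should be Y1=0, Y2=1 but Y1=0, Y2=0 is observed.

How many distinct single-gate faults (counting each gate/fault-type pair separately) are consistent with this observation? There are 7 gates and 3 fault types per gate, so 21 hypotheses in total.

10

Fault-free: n1=0, n2=0, n3=1, n4=0, n5=0, n6=0, n7=1 → Y1=0, Y2=1. Observed Y1=0, Y2=0.
  n1: stuck-at-1, inverted output ✓; others ✗
  n2: stuck-at-1, inverted output ✓; others ✗
  n3: none of the 3 fault types match ✗
  n4: none of the 3 fault types match ✗
  n5: stuck-at-1, inverted output ✓; others ✗
  n6: stuck-at-1, inverted output ✓; others ✗
  n7: stuck-at-0, inverted output ✓; others ✗
Consistent faults: {n1 stuck-at-1, n1 inverted output, n2 stuck-at-1, n2 inverted output, n5 stuck-at-1, n5 inverted output, n6 stuck-at-1, n6 inverted output, n7 stuck-at-0, n7 inverted output} — 10 in all.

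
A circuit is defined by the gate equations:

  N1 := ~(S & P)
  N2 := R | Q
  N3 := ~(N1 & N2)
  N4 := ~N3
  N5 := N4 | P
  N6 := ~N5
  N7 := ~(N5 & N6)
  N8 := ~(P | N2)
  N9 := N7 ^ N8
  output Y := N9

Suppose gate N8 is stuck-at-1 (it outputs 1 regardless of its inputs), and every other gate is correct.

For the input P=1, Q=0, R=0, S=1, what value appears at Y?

0

Propagate with N8 forced: N1=0, N2=0, N3=1, N4=0, N5=1, N6=0, N7=1, N8=1 [stuck-at-1], N9=0.
So Y = 0. (Without the fault it would be 1.)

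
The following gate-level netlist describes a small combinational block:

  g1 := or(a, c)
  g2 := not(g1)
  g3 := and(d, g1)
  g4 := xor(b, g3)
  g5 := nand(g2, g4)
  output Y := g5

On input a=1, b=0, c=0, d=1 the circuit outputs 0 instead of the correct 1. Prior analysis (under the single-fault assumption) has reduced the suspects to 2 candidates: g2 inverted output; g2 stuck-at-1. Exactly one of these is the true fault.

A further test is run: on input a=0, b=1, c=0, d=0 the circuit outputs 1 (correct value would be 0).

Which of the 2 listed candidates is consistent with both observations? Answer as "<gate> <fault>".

Evaluate each candidate on input a=0, b=1, c=0, d=0:
  g2 inverted output: g1=0, g2=0 [inverted output], g3=0, g4=1, g5=1 → 1 — matches
  g2 stuck-at-1: g1=0, g2=1 [stuck-at-1], g3=0, g4=1, g5=0 → 0 — eliminated
Only g2 inverted output reproduces the observed 1.

g2 inverted output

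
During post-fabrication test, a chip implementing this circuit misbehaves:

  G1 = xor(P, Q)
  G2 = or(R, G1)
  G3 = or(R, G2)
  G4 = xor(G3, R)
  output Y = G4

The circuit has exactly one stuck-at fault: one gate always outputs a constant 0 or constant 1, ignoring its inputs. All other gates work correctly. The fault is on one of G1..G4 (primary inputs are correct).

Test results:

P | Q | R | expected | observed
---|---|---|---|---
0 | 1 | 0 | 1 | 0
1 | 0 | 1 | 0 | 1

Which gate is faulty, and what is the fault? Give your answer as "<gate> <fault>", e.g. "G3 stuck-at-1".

Fault-free values for test 1 (P=0, Q=1, R=0): G1=1, G2=1, G3=1, G4=1, giving Y=1. Observed 0.
Test 1: faults giving observed 0 are {G1 stuck-at-0, G2 stuck-at-0, G3 stuck-at-0, G4 stuck-at-0}.
Test 2 (P=1, Q=0, R=1): fault-free G1=1, G2=1, G3=1, G4=0 → 0; observed 1. Eliminates G1 stuck-at-0, G2 stuck-at-0, G4 stuck-at-0.
Only G3 stuck-at-0 is consistent with every test.

G3 stuck-at-0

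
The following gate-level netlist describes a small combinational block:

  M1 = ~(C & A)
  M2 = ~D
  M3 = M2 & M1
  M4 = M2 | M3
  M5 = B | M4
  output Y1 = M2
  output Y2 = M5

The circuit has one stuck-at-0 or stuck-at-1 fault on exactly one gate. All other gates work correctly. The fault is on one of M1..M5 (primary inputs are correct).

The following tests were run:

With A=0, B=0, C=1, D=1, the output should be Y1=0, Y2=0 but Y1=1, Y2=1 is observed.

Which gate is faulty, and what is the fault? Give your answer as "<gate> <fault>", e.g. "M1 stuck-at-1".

Fault-free values for test 1 (A=0, B=0, C=1, D=1): M1=1, M2=0, M3=0, M4=0, M5=0, giving Y1=0, Y2=0. Observed Y1=1, Y2=1.
Test 1: faults giving observed Y1=1, Y2=1 are {M2 stuck-at-1}.
Only M2 stuck-at-1 is consistent with every test.

M2 stuck-at-1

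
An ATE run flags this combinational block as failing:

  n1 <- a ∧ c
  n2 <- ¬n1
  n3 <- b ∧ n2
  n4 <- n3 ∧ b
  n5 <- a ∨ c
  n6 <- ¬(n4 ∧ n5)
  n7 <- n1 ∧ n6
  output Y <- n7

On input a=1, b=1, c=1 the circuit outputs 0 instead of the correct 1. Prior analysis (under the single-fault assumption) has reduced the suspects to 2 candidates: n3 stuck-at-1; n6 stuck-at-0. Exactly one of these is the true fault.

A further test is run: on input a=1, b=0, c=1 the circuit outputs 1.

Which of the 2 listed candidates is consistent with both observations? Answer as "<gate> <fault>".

n3 stuck-at-1

Evaluate each candidate on input a=1, b=0, c=1:
  n3 stuck-at-1: n1=1, n2=0, n3=1 [stuck-at-1], n4=0, n5=1, n6=1, n7=1 → 1 — matches
  n6 stuck-at-0: n1=1, n2=0, n3=0, n4=0, n5=1, n6=0 [stuck-at-0], n7=0 → 0 — eliminated
Only n3 stuck-at-1 reproduces the observed 1.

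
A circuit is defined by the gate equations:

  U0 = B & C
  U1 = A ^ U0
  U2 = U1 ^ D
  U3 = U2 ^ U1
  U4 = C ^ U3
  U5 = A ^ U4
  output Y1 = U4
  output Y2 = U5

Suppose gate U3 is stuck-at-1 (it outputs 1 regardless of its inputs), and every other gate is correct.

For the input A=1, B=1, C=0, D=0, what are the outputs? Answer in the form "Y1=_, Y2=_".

Y1=1, Y2=0

Propagate with U3 forced: U0=0, U1=1, U2=1, U3=1 [stuck-at-1], U4=1, U5=0.
So the outputs are Y1=1, Y2=0. (Without the fault they would be Y1=0, Y2=1.)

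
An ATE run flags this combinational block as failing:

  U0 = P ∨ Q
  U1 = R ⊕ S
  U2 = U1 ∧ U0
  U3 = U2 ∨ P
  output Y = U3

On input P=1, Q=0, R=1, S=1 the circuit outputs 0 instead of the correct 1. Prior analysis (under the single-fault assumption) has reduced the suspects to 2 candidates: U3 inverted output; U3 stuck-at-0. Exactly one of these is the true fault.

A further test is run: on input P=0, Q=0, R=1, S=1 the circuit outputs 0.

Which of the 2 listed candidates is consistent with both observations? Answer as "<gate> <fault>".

U3 stuck-at-0

Evaluate each candidate on input P=0, Q=0, R=1, S=1:
  U3 inverted output: U0=0, U1=0, U2=0, U3=1 [inverted output] → 1 — eliminated
  U3 stuck-at-0: U0=0, U1=0, U2=0, U3=0 [stuck-at-0] → 0 — matches
Only U3 stuck-at-0 reproduces the observed 0.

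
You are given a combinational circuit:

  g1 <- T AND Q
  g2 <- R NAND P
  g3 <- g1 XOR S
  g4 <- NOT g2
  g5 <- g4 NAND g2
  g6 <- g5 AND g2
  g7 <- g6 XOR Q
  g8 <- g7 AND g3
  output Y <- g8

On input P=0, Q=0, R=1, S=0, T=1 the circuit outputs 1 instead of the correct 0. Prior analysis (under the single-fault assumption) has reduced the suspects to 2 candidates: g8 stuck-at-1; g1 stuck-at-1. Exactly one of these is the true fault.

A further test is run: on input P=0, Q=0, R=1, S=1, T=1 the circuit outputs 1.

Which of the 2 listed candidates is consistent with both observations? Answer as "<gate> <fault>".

g8 stuck-at-1

Evaluate each candidate on input P=0, Q=0, R=1, S=1, T=1:
  g8 stuck-at-1: g1=0, g2=1, g3=1, g4=0, g5=1, g6=1, g7=1, g8=1 [stuck-at-1] → 1 — matches
  g1 stuck-at-1: g1=1 [stuck-at-1], g2=1, g3=0, g4=0, g5=1, g6=1, g7=1, g8=0 → 0 — eliminated
Only g8 stuck-at-1 reproduces the observed 1.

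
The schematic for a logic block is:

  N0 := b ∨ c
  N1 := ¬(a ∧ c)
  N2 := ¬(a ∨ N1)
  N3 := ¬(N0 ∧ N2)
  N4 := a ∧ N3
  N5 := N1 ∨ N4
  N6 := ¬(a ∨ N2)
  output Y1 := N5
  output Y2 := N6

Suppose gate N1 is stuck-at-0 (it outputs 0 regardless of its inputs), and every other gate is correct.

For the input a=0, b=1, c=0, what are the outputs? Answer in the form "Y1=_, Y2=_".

Y1=0, Y2=0

Propagate with N1 forced: N0=1, N1=0 [stuck-at-0], N2=1, N3=0, N4=0, N5=0, N6=0.
So the outputs are Y1=0, Y2=0. (Without the fault they would be Y1=1, Y2=1.)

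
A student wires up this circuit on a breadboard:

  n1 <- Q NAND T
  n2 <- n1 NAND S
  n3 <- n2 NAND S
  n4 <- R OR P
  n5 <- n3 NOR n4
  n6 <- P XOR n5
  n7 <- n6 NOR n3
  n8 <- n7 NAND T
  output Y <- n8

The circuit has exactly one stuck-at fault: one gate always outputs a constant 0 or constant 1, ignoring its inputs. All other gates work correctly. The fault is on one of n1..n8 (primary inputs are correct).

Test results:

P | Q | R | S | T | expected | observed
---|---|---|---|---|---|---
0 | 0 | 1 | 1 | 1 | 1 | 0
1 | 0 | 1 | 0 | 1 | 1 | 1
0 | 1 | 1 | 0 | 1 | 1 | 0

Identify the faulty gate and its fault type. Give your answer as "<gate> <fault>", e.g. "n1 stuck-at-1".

Fault-free values for test 1 (P=0, Q=0, R=1, S=1, T=1): n1=1, n2=0, n3=1, n4=1, n5=0, n6=0, n7=0, n8=1, giving Y=1. Observed 0.
Test 1: faults giving observed 0 are {n1 stuck-at-0, n2 stuck-at-1, n3 stuck-at-0, n7 stuck-at-1, n8 stuck-at-0}.
Test 2 (P=1, Q=0, R=1, S=0, T=1): fault-free n1=1, n2=1, n3=1, n4=1, n5=0, n6=1, n7=0, n8=1 → 1; observed 1. Eliminates n7 stuck-at-1, n8 stuck-at-0.
Test 3 (P=0, Q=1, R=1, S=0, T=1): fault-free n1=0, n2=1, n3=1, n4=1, n5=0, n6=0, n7=0, n8=1 → 1; observed 0. Eliminates n1 stuck-at-0, n2 stuck-at-1.
Only n3 stuck-at-0 is consistent with every test.

n3 stuck-at-0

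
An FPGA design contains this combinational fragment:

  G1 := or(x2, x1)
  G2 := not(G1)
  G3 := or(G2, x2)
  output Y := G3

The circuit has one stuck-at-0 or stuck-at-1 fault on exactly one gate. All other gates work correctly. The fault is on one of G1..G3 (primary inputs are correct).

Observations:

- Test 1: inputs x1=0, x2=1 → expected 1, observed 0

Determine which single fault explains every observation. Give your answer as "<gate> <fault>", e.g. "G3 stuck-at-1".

G3 stuck-at-0

Fault-free values for test 1 (x1=0, x2=1): G1=1, G2=0, G3=1, giving Y=1. Observed 0.
Test 1: faults giving observed 0 are {G3 stuck-at-0}.
Only G3 stuck-at-0 is consistent with every test.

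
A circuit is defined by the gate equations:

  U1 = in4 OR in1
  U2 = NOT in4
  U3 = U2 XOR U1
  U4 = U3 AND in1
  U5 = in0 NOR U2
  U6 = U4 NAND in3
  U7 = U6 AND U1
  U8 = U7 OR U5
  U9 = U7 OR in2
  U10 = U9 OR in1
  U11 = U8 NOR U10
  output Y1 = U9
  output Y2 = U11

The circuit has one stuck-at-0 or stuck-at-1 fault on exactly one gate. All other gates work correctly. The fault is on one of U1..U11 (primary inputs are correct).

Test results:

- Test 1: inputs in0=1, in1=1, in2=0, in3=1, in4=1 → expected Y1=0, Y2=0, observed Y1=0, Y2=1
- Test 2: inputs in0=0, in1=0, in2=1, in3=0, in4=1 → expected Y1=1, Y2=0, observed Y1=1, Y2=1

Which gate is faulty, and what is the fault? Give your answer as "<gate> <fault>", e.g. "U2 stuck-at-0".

Fault-free values for test 1 (in0=1, in1=1, in2=0, in3=1, in4=1): U1=1, U2=0, U3=1, U4=1, U5=0, U6=0, U7=0, U8=0, U9=0, U10=1, U11=0, giving Y1=0, Y2=0. Observed Y1=0, Y2=1.
Test 1: faults giving observed Y1=0, Y2=1 are {U10 stuck-at-0, U11 stuck-at-1}.
Test 2 (in0=0, in1=0, in2=1, in3=0, in4=1): fault-free U1=1, U2=0, U3=1, U4=0, U5=1, U6=1, U7=1, U8=1, U9=1, U10=1, U11=0 → Y1=1, Y2=0; observed Y1=1, Y2=1. Eliminates U10 stuck-at-0.
Only U11 stuck-at-1 is consistent with every test.

U11 stuck-at-1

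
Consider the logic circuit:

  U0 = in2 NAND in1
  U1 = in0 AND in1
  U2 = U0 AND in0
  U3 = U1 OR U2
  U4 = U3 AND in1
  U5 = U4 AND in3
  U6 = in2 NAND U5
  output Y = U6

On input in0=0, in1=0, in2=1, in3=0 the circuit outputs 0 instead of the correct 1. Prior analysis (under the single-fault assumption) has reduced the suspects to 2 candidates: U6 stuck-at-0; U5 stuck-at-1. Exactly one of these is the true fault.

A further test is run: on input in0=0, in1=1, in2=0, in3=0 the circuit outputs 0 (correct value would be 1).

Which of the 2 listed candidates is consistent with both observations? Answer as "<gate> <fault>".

U6 stuck-at-0

Evaluate each candidate on input in0=0, in1=1, in2=0, in3=0:
  U6 stuck-at-0: U0=1, U1=0, U2=0, U3=0, U4=0, U5=0, U6=0 [stuck-at-0] → 0 — matches
  U5 stuck-at-1: U0=1, U1=0, U2=0, U3=0, U4=0, U5=1 [stuck-at-1], U6=1 → 1 — eliminated
Only U6 stuck-at-0 reproduces the observed 0.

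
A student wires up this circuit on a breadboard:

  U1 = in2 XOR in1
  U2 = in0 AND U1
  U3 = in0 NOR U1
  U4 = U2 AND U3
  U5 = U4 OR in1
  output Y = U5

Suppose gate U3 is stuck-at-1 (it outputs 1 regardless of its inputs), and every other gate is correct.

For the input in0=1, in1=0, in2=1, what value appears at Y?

Propagate with U3 forced: U1=1, U2=1, U3=1 [stuck-at-1], U4=1, U5=1.
So Y = 1. (Without the fault it would be 0.)

1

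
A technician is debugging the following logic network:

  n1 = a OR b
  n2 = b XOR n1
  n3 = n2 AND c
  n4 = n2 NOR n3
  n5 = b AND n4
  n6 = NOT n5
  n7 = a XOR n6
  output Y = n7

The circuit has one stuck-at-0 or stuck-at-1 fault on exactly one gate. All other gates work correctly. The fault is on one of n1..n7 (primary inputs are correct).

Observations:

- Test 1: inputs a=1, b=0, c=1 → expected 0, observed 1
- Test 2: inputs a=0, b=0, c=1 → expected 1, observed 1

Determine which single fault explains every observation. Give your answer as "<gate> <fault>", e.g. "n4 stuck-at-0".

Fault-free values for test 1 (a=1, b=0, c=1): n1=1, n2=1, n3=1, n4=0, n5=0, n6=1, n7=0, giving Y=0. Observed 1.
Test 1: faults giving observed 1 are {n5 stuck-at-1, n6 stuck-at-0, n7 stuck-at-1}.
Test 2 (a=0, b=0, c=1): fault-free n1=0, n2=0, n3=0, n4=1, n5=0, n6=1, n7=1 → 1; observed 1. Eliminates n5 stuck-at-1, n6 stuck-at-0.
Only n7 stuck-at-1 is consistent with every test.

n7 stuck-at-1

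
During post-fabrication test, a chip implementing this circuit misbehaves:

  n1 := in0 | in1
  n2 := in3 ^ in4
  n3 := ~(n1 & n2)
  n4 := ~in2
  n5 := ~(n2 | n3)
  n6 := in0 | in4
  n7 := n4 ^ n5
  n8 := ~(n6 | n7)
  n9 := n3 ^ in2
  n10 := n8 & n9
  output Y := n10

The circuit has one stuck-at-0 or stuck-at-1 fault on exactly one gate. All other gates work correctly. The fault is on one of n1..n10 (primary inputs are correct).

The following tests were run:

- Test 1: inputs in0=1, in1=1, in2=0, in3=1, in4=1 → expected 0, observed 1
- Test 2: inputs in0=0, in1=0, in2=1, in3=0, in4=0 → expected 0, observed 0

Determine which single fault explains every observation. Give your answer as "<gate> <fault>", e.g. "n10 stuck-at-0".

n8 stuck-at-1

Fault-free values for test 1 (in0=1, in1=1, in2=0, in3=1, in4=1): n1=1, n2=0, n3=1, n4=1, n5=0, n6=1, n7=1, n8=0, n9=1, n10=0, giving Y=0. Observed 1.
Test 1: faults giving observed 1 are {n8 stuck-at-1, n10 stuck-at-1}.
Test 2 (in0=0, in1=0, in2=1, in3=0, in4=0): fault-free n1=0, n2=0, n3=1, n4=0, n5=0, n6=0, n7=0, n8=1, n9=0, n10=0 → 0; observed 0. Eliminates n10 stuck-at-1.
Only n8 stuck-at-1 is consistent with every test.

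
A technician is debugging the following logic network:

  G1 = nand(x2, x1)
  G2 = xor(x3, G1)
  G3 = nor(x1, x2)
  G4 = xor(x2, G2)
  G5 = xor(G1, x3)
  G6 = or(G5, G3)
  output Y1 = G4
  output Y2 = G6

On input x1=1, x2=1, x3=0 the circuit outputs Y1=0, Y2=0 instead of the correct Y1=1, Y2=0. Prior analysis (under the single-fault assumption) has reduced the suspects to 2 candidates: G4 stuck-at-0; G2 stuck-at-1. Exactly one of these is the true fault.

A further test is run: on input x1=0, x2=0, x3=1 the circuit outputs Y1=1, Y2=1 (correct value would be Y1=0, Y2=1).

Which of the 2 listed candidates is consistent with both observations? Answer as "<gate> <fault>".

G2 stuck-at-1

Evaluate each candidate on input x1=0, x2=0, x3=1:
  G4 stuck-at-0: G1=1, G2=0, G3=1, G4=0 [stuck-at-0], G5=0, G6=1 → Y1=0, Y2=1 — eliminated
  G2 stuck-at-1: G1=1, G2=1 [stuck-at-1], G3=1, G4=1, G5=0, G6=1 → Y1=1, Y2=1 — matches
Only G2 stuck-at-1 reproduces the observed Y1=1, Y2=1.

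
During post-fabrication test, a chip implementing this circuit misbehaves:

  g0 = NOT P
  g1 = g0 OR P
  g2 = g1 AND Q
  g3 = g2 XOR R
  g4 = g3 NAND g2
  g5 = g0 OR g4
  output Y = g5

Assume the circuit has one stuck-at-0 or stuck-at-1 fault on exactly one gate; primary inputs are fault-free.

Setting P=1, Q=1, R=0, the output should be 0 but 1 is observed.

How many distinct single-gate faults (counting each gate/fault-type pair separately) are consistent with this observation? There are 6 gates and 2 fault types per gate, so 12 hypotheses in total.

Fault-free: g0=0, g1=1, g2=1, g3=1, g4=0, g5=0 → 0. Observed 1.
  g0 stuck-at-0: output 0 ✗
  g0 stuck-at-1: output 1 ✓
  g1 stuck-at-0: output 1 ✓
  g1 stuck-at-1: output 0 ✗
  g2 stuck-at-0: output 1 ✓
  g2 stuck-at-1: output 0 ✗
  g3 stuck-at-0: output 1 ✓
  g3 stuck-at-1: output 0 ✗
  g4 stuck-at-0: output 0 ✗
  g4 stuck-at-1: output 1 ✓
  g5 stuck-at-0: output 0 ✗
  g5 stuck-at-1: output 1 ✓
Consistent faults: {g0 stuck-at-1, g1 stuck-at-0, g2 stuck-at-0, g3 stuck-at-0, g4 stuck-at-1, g5 stuck-at-1} — 6 in all.

6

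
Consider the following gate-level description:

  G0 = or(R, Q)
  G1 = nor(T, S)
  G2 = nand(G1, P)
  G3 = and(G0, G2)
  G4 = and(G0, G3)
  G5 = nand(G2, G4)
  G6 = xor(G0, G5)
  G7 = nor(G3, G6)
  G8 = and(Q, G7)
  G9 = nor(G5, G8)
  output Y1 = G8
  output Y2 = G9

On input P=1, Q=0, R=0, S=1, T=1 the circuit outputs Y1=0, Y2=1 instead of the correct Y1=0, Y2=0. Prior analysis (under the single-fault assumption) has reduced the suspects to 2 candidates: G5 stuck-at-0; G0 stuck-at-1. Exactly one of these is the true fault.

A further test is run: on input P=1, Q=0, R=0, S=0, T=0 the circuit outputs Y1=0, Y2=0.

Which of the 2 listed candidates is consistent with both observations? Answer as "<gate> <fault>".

Evaluate each candidate on input P=1, Q=0, R=0, S=0, T=0:
  G5 stuck-at-0: G0=0, G1=1, G2=0, G3=0, G4=0, G5=0 [stuck-at-0], G6=0, G7=1, G8=0, G9=1 → Y1=0, Y2=1 — eliminated
  G0 stuck-at-1: G0=1 [stuck-at-1], G1=1, G2=0, G3=0, G4=0, G5=1, G6=0, G7=1, G8=0, G9=0 → Y1=0, Y2=0 — matches
Only G0 stuck-at-1 reproduces the observed Y1=0, Y2=0.

G0 stuck-at-1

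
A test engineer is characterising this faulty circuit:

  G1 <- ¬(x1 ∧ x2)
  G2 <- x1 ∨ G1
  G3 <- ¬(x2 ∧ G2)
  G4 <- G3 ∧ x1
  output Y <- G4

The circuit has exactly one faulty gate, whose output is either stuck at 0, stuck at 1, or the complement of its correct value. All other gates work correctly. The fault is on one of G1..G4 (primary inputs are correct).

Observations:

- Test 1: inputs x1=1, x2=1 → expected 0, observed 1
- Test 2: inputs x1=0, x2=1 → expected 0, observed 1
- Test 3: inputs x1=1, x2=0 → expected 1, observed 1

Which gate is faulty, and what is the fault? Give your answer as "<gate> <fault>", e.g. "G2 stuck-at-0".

G4 stuck-at-1

Fault-free values for test 1 (x1=1, x2=1): G1=0, G2=1, G3=0, G4=0, giving Y=0. Observed 1.
Test 1: faults giving observed 1 are {G2 stuck-at-0, G2 inverted output, G3 stuck-at-1, G3 inverted output, G4 stuck-at-1, G4 inverted output}.
Test 2 (x1=0, x2=1): fault-free G1=1, G2=1, G3=0, G4=0 → 0; observed 1. Eliminates G2 stuck-at-0, G2 inverted output, G3 stuck-at-1, G3 inverted output.
Test 3 (x1=1, x2=0): fault-free G1=1, G2=1, G3=1, G4=1 → 1; observed 1. Eliminates G4 inverted output.
Only G4 stuck-at-1 is consistent with every test.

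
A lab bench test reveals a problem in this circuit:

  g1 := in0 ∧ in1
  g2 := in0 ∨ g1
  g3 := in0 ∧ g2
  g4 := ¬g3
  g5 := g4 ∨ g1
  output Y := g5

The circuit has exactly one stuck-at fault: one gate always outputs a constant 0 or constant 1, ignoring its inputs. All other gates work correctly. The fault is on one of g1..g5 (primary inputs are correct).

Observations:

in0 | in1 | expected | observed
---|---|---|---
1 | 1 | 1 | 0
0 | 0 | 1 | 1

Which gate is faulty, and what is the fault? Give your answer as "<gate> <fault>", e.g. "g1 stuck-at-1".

g1 stuck-at-0

Fault-free values for test 1 (in0=1, in1=1): g1=1, g2=1, g3=1, g4=0, g5=1, giving Y=1. Observed 0.
Test 1: faults giving observed 0 are {g1 stuck-at-0, g5 stuck-at-0}.
Test 2 (in0=0, in1=0): fault-free g1=0, g2=0, g3=0, g4=1, g5=1 → 1; observed 1. Eliminates g5 stuck-at-0.
Only g1 stuck-at-0 is consistent with every test.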